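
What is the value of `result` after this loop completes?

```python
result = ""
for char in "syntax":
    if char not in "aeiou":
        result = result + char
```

Remove vowels from 'syntax'
`result` takes the values: "" → "s" → "sy" → "syn" → "synt" → "syntx"

Answer: "syntx"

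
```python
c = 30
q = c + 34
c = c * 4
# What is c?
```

Trace:
`c = 30` → c = 30
`q = c + 34` → q = 64
`c = c * 4` → c = 120
So c = 120

Answer: 120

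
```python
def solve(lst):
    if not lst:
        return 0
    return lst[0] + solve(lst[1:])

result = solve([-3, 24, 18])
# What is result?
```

(-3) + 24 + 18 + 0 = 39

Answer: 39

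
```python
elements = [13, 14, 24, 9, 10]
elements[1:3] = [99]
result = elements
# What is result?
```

Trace:
`elements = [13, 14, 24, 9, 10]` → elements = [13, 14, 24, 9, 10]
`elements[1:3] = [99]` → elements = [13, 99, 9, 10]
`result = elements` → result = [13, 99, 9, 10]
So result = [13, 99, 9, 10]

Answer: [13, 99, 9, 10]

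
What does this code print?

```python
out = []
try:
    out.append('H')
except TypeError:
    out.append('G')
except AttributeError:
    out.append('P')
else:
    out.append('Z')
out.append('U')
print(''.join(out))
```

Execution trace: 'H' (try body, no exception) → 'Z' (else) → 'U' (after the try/except). Output: HZU

Answer: HZU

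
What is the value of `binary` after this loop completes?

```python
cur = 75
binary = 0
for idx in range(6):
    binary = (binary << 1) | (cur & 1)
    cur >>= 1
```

Reverse lowest 6 bits of 75
`binary` takes the values: 0 → 1 → 3 → 6 → 13 → 26 → 52

Answer: 52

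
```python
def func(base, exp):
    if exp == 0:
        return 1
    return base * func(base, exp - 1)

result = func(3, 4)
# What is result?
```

func(3, 4) = 3 * 3 * 3 * 3 = 81

Answer: 81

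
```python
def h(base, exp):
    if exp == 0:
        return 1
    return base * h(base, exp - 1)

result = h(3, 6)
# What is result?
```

h(3, 6) = 3 * 3 * 3 * 3 * 3 * 3 = 729

Answer: 729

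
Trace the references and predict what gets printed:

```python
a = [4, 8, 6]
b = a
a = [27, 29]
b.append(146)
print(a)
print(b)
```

Key concept: rebinding vs mutation: a is rebound to a new list, b still points at the original.
Step by step:
`a = [4, 8, 6]` → a = [4, 8, 6]
`b = a` → b = [4, 8, 6] (same object as a)
`a = [27, 29]` → a = [27, 29]
`b.append(146)` → b = [4, 8, 6, 146]
`print(a)` → prints [27, 29]
`print(b)` → prints [4, 8, 6, 146]

Answer:
[27, 29]
[4, 8, 6, 146]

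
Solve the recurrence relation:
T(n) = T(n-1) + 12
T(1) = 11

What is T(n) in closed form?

Unrolling: T(n) = T(1) + 12·(n-1) = 11 + 12(n-1) = 12n - 1.

Answer: T(n) = 12n - 1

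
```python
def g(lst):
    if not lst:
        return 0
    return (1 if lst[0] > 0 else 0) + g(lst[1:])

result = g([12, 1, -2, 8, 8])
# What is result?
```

Count of positive elements in [12, 1, -2, 8, 8] = 4

Answer: 4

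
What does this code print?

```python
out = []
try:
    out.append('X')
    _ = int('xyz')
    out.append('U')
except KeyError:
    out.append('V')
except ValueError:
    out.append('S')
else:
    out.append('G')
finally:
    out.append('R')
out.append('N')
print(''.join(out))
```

Execution trace: 'X' (try body) → 'S' (except ValueError) → 'R' (finally) → 'N' (after the try/except). Output: XSRN

Answer: XSRN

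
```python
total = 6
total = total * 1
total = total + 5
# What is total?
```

Trace:
`total = 6` → total = 6
`total = total * 1` → total = 6
`total = total + 5` → total = 11
So total = 11

Answer: 11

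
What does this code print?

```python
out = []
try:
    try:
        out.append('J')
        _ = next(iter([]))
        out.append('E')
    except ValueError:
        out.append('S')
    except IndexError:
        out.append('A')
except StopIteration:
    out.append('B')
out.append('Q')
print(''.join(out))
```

Execution trace: 'J' (inner try body) → 'B' (outer except StopIteration) → 'Q' (after the try/except). Output: JBQ

Answer: JBQ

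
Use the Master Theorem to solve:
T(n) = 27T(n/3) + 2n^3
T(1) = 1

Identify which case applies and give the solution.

a=27, b=3, f(n)=2n^3. log_3(27) = 3. Since c=3 = 3, Case 2 applies: T(n) = Θ(n^log_b(a) · log n) = O(n^3 log n).

Answer: O(n^3 log n) - Case 2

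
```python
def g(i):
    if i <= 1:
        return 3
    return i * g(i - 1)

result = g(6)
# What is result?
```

g(6) = 6 * 5 * 4 * 3 * 2 * 3 = 2160

Answer: 2160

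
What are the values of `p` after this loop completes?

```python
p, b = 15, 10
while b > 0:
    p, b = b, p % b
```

GCD of 15 and 10
`p` takes the values: 15 → 10 → 5

Answer: 5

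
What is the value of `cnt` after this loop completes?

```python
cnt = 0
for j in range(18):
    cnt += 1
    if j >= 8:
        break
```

Loop breaks when j reaches 8, cnt is 9
`cnt` takes the values: 0 → 1 → 2 → 3 → 4 → 5 → 6 → 7 → 8 → 9

Answer: 9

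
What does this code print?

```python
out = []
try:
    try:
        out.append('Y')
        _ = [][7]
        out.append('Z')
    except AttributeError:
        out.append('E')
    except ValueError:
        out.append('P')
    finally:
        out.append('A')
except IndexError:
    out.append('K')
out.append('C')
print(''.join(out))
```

Execution trace: 'Y' (try body) → 'A' (finally) → 'K' (outer except IndexError) → 'C' (after the try/except). Output: YAKC

Answer: YAKC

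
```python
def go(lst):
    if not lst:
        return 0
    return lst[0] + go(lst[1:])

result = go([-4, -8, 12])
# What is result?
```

(-4) + (-8) + 12 + 0 = 0

Answer: 0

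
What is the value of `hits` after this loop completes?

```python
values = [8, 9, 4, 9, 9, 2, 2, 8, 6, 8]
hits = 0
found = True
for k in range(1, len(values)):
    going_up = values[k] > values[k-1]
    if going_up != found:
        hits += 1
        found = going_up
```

Count direction changes in [8, 9, 4, 9, 9, 2, 2, 8, 6, 8]
`hits` takes the values: 0 → 1 → 2 → 3 → 4 → 5 → 6

Answer: 6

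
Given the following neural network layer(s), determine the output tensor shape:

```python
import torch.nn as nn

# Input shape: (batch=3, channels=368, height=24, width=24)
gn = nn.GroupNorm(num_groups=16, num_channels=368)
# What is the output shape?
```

Input: (3, 368, 24, 24) -> Output: (3, 368, 24, 24)

Answer: (3, 368, 24, 24)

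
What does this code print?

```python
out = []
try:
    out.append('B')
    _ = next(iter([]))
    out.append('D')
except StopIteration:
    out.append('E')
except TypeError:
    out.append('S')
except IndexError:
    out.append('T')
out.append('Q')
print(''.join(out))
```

Execution trace: 'B' (try body) → 'E' (except StopIteration) → 'Q' (after the try/except). Output: BEQ

Answer: BEQ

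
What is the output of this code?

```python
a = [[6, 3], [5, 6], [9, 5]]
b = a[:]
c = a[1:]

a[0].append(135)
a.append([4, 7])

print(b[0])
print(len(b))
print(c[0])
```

Key concept: slice with nested mutation.
Step by step:
`a = [[6, 3], [5, 6], [9, 5]]` → a = [[6, 3], [5, 6], [9, 5]]
`b = a[:]` → b = [[6, 3], [5, 6], [9, 5]]
`c = a[1:]` → c = [[5, 6], [9, 5]]
`a[0].append(135)` → a = [[6, 3, 135], [5, 6], [9, 5]]; b = [[6, 3, 135], [5, 6], [9, 5]]
`a.append([4, 7])` → a = [[6, 3, 135], [5, 6], [9, 5], [4, 7]]
`print(b[0])` → prints [6, 3, 135]
`print(len(b))` → prints 3
`print(c[0])` → prints [5, 6]

Answer:
[6, 3, 135]
3
[5, 6]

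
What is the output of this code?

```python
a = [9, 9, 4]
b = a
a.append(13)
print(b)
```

Key concept: basic list aliasing.
Step by step:
`a = [9, 9, 4]` → a = [9, 9, 4]
`b = a` → b = [9, 9, 4] (same object as a)
`a.append(13)` → a = [9, 9, 4, 13] (same object as b); b = [9, 9, 4, 13] (same object as a)
`print(b)` → prints [9, 9, 4, 13]

Answer: [9, 9, 4, 13]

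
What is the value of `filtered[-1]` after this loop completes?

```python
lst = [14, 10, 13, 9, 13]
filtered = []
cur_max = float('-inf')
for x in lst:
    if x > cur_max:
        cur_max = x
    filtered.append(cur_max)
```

Running max ends at 14
`filtered` takes the values: [] → [14] → [14, 14] → [14, 14, 14] → [14, 14, 14, 14] → [14, 14, 14, 14, 14]
So `filtered[-1]` = 14

Answer: 14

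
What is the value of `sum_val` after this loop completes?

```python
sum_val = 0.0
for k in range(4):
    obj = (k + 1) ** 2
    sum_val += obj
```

Sum of squared losses 1² + 2² + ... + 4²
`sum_val` takes the values: 0.0 → 1.0 → 5.0 → 14.0 → 30.0

Answer: 30.0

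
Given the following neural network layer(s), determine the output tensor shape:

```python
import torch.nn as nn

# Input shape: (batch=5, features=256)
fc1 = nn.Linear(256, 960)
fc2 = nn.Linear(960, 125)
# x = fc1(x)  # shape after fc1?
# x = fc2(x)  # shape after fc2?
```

Input: (5, 256) -> after fc1: (5, 960) -> Output: (5, 125)

Answer: (5, 125)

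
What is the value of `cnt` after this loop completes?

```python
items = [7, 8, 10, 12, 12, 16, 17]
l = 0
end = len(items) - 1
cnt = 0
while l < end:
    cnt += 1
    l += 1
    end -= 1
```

Iterations until pointers meet (list length 7)
`cnt` takes the values: 0 → 1 → 2 → 3

Answer: 3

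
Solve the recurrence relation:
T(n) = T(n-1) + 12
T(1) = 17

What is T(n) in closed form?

Unrolling: T(n) = T(1) + 12·(n-1) = 17 + 12(n-1) = 12n + 5.

Answer: T(n) = 12n + 5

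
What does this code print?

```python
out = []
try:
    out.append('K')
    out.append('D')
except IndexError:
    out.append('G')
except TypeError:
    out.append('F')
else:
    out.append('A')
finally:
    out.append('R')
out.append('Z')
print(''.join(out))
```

Execution trace: 'K' (try body) → 'D' (try body, no exception) → 'A' (else) → 'R' (finally) → 'Z' (after the try/except). Output: KDARZ

Answer: KDARZ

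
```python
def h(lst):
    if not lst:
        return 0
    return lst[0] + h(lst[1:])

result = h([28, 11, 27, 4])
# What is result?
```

28 + 11 + 27 + 4 + 0 = 70

Answer: 70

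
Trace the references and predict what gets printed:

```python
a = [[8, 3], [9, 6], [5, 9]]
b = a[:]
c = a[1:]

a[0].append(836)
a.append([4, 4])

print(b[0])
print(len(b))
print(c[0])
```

Key concept: slice with nested mutation.
Step by step:
`a = [[8, 3], [9, 6], [5, 9]]` → a = [[8, 3], [9, 6], [5, 9]]
`b = a[:]` → b = [[8, 3], [9, 6], [5, 9]]
`c = a[1:]` → c = [[9, 6], [5, 9]]
`a[0].append(836)` → a = [[8, 3, 836], [9, 6], [5, 9]]; b = [[8, 3, 836], [9, 6], [5, 9]]
`a.append([4, 4])` → a = [[8, 3, 836], [9, 6], [5, 9], [4, 4]]
`print(b[0])` → prints [8, 3, 836]
`print(len(b))` → prints 3
`print(c[0])` → prints [9, 6]

Answer:
[8, 3, 836]
3
[9, 6]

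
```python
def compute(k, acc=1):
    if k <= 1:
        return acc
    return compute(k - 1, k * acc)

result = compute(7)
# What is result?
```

Accumulator trace (n, acc): (7, 1) -> (6, 7) -> (5, 42) -> (4, 210) -> (3, 840) -> (2, 2520) -> (1, 5040) -> return 5040

Answer: 5040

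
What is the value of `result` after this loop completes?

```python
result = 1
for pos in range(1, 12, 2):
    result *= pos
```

Product of 1, 3, 5, ... up to 11
`result` takes the values: 1 → 3 → 15 → 105 → 945 → 10395

Answer: 10395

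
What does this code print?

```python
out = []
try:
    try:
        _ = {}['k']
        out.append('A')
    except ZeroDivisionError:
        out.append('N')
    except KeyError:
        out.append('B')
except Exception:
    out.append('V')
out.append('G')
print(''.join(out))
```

Execution trace: 'B' (inner except KeyError) → 'G' (after the try/except). Output: BG

Answer: BG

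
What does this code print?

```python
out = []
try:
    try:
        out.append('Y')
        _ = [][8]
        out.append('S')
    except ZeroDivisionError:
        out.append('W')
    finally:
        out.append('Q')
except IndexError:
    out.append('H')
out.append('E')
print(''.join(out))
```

Execution trace: 'Y' (inner try body) → 'Q' (inner finally) → 'H' (outer except IndexError) → 'E' (after the try/except). Output: YQHE

Answer: YQHE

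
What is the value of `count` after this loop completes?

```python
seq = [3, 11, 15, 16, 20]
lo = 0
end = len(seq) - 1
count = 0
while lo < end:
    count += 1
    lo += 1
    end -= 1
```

Iterations until pointers meet (list length 5)
`count` takes the values: 0 → 1 → 2

Answer: 2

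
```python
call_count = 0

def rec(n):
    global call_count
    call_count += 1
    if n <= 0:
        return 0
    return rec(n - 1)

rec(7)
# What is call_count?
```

Linear recursion stepping by 1: 8 calls from n=7 down to ≤0.

Answer: 8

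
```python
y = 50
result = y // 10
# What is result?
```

Trace:
`y = 50` → y = 50
`result = y // 10` → result = 5
So result = 5

Answer: 5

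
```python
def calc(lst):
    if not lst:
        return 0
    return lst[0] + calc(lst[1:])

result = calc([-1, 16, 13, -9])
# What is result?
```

(-1) + 16 + 13 + (-9) + 0 = 19

Answer: 19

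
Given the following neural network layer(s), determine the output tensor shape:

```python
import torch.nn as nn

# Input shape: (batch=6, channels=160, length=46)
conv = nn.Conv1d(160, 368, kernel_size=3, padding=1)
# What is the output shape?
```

Input: (6, 160, 46) -> Output: (6, 368, 46)

Answer: (6, 368, 46)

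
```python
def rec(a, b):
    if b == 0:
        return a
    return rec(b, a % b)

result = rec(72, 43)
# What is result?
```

rec(72, 43) -> rec(43, 29) -> rec(29, 14) -> rec(14, 1) -> rec(1, 0) -> 1

Answer: 1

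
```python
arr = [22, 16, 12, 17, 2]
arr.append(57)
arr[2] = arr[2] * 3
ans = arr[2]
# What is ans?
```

Trace:
`arr = [22, 16, 12, 17, 2]` → arr = [22, 16, 12, 17, 2]
`arr.append(57)` → arr = [22, 16, 12, 17, 2, 57]
`arr[2] = arr[2] * 3` → arr = [22, 16, 36, 17, 2, 57]
`ans = arr[2]` → ans = 36
So ans = 36

Answer: 36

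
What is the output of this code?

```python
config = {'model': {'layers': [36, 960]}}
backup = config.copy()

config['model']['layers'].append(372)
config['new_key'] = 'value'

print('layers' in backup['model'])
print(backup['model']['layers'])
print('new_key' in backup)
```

Key concept: shallow copy gotcha with nested dict.
Step by step:
`config = {'model': {'layers': [36, 960]}}` → config = {'model': {'layers': [36, 960]}}
`backup = config.copy()` → backup = {'model': {'layers': [36, 960]}}
`config['model']['layers'].append(372)` → config = {'model': {'layers': [36, 960, 372]}}; backup = {'model': {'layers': [36, 960, 372]}}
`config['new_key'] = 'value'` → config = {'model': {'layers': [36, 960, 372]}, 'new_key': 'value'}
`print('layers' in backup['model'])` → prints True
`print(backup['model']['layers'])` → prints [36, 960, 372]
`print('new_key' in backup)` → prints False

Answer:
True
[36, 960, 372]
False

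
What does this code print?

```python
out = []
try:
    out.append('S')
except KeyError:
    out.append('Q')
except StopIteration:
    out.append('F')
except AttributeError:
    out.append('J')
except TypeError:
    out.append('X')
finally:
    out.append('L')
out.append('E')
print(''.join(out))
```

Execution trace: 'S' (try body, no exception) → 'L' (finally) → 'E' (after the try/except). Output: SLE

Answer: SLE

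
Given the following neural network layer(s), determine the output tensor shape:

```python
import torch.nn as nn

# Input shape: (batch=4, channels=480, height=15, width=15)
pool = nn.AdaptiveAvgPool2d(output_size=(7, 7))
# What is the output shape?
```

Input: (4, 480, 15, 15) -> Output: (4, 480, 7, 7)

Answer: (4, 480, 7, 7)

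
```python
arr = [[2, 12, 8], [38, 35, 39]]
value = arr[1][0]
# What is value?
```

Trace:
`arr = [[2, 12, 8], [38, 35, 39]]` → arr = [[2, 12, 8], [38, 35, 39]]
`value = arr[1][0]` → value = 38
So value = 38

Answer: 38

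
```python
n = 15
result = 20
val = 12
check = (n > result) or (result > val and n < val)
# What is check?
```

Trace:
`n = 15` → n = 15
`result = 20` → result = 20
`val = 12` → val = 12
`check = (n > result) or (result > val and n < val)` → check = False
So check = False

Answer: False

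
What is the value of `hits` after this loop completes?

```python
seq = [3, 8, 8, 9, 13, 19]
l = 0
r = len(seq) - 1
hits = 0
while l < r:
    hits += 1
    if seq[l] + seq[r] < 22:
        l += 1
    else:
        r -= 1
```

Steps to find pair summing to 22
`hits` takes the values: 0 → 1 → 2 → 3 → 4 → 5

Answer: 5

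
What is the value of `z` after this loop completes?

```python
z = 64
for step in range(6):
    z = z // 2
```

Halve 6 times: 64 // 2^6 = 1
`z` takes the values: 64 → 32 → 16 → 8 → 4 → 2 → 1

Answer: 1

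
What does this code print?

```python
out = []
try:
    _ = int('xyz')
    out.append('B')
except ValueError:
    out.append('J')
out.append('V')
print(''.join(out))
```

Execution trace: 'J' (except ValueError) → 'V' (after the try/except). Output: JV

Answer: JV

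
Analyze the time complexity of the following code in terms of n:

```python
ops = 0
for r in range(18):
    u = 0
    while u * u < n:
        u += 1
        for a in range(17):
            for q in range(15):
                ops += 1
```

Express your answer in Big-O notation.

Each loop level contributes: 1 × √n × 1 × 1. Multiplying the contributions gives O(√n).

Answer: O(√n)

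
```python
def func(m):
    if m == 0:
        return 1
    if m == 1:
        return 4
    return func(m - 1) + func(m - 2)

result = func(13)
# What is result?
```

Build up from base cases: func(0)=1, func(1)=4, func(2)=5, func(3)=9, func(4)=14, func(5)=23, func(6)=37, ..., func(13)=1076

Answer: 1076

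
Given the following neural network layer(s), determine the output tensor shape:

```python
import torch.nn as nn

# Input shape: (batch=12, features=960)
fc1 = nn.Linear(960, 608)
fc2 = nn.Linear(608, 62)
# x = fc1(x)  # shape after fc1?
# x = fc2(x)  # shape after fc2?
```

Input: (12, 960) -> after fc1: (12, 608) -> Output: (12, 62)

Answer: (12, 62)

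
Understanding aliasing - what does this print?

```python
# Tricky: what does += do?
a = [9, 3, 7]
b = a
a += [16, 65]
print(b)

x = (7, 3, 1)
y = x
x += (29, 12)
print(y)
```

Key concept: += behavior differs for mutable vs immutable.
Step by step:
`a = [9, 3, 7]` → a = [9, 3, 7]
`b = a` → b = [9, 3, 7] (same object as a)
`a += [16, 65]` → a = [9, 3, 7, 16, 65] (same object as b); b = [9, 3, 7, 16, 65] (same object as a)
`print(b)` → prints [9, 3, 7, 16, 65]
`x = (7, 3, 1)` → x = (7, 3, 1)
`y = x` → y = (7, 3, 1)
`x += (29, 12)` → x = (7, 3, 1, 29, 12)
`print(y)` → prints (7, 3, 1)

Answer:
[9, 3, 7, 16, 65]
(7, 3, 1)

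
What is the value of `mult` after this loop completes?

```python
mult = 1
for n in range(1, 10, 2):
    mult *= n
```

Product of 1, 3, 5, ... up to 9
`mult` takes the values: 1 → 3 → 15 → 105 → 945

Answer: 945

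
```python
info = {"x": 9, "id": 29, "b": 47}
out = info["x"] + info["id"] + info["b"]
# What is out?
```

Trace:
`info = {"x": 9, "id": 29, "b": 47}` → info = {'x': 9, 'id': 29, 'b': 47}
`out = info["x"] + info["id"] + info["b"]` → out = 85
So out = 85

Answer: 85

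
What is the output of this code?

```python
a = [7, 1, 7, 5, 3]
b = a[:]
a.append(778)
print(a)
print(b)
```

Key concept: slice [:] creates copy.
Step by step:
`a = [7, 1, 7, 5, 3]` → a = [7, 1, 7, 5, 3]
`b = a[:]` → b = [7, 1, 7, 5, 3]
`a.append(778)` → a = [7, 1, 7, 5, 3, 778]
`print(a)` → prints [7, 1, 7, 5, 3, 778]
`print(b)` → prints [7, 1, 7, 5, 3]

Answer:
[7, 1, 7, 5, 3, 778]
[7, 1, 7, 5, 3]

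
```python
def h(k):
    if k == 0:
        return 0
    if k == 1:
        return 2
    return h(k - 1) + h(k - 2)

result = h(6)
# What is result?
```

Build up from base cases: h(0)=0, h(1)=2, h(2)=2, h(3)=4, h(4)=6, h(5)=10, h(6)=16

Answer: 16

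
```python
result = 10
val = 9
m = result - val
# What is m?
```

Trace:
`result = 10` → result = 10
`val = 9` → val = 9
`m = result - val` → m = 1
So m = 1

Answer: 1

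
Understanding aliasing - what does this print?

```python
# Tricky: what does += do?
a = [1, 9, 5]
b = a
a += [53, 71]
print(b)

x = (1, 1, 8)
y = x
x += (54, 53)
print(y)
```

Key concept: += behavior differs for mutable vs immutable.
Step by step:
`a = [1, 9, 5]` → a = [1, 9, 5]
`b = a` → b = [1, 9, 5] (same object as a)
`a += [53, 71]` → a = [1, 9, 5, 53, 71] (same object as b); b = [1, 9, 5, 53, 71] (same object as a)
`print(b)` → prints [1, 9, 5, 53, 71]
`x = (1, 1, 8)` → x = (1, 1, 8)
`y = x` → y = (1, 1, 8)
`x += (54, 53)` → x = (1, 1, 8, 54, 53)
`print(y)` → prints (1, 1, 8)

Answer:
[1, 9, 5, 53, 71]
(1, 1, 8)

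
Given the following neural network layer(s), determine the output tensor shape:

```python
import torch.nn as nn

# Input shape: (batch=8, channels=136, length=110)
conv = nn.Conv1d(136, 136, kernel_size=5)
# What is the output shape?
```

Input: (8, 136, 110) -> Output: (8, 136, 106)

Answer: (8, 136, 106)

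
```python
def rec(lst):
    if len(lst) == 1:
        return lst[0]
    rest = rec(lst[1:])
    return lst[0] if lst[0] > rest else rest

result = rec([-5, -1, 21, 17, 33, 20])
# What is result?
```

Recursive max over [-5, -1, 21, 17, 33, 20] = 33

Answer: 33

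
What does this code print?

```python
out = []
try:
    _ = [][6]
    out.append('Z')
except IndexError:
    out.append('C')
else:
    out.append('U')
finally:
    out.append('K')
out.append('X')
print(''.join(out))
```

Execution trace: 'C' (except IndexError) → 'K' (finally) → 'X' (after the try/except). Output: CKX

Answer: CKX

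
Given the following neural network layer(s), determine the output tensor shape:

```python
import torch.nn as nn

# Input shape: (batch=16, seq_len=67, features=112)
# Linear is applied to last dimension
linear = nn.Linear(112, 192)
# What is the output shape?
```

Input: (16, 67, 112) -> Output: (16, 67, 192)

Answer: (16, 67, 192)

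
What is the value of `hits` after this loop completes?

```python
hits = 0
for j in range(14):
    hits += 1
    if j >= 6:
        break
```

Loop breaks when j reaches 6, hits is 7
`hits` takes the values: 0 → 1 → 2 → 3 → 4 → 5 → 6 → 7

Answer: 7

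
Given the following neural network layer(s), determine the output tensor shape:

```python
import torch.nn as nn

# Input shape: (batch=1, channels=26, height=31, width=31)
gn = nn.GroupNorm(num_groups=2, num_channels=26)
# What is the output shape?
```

Input: (1, 26, 31, 31) -> Output: (1, 26, 31, 31)

Answer: (1, 26, 31, 31)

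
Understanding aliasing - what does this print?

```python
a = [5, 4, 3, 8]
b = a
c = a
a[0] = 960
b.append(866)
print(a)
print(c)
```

Key concept: multiple aliases.
Step by step:
`a = [5, 4, 3, 8]` → a = [5, 4, 3, 8]
`b = a` → b = [5, 4, 3, 8] (same object as a)
`c = a` → c = [5, 4, 3, 8] (same object as a, b)
`a[0] = 960` → a = [960, 4, 3, 8] (same object as b, c); b = [960, 4, 3, 8] (same object as a, c); c = [960, 4, 3, 8] (same object as a, b)
`b.append(866)` → a = [960, 4, 3, 8, 866] (same object as b, c); b = [960, 4, 3, 8, 866] (same object as a, c); c = [960, 4, 3, 8, 866] (same object as a, b)
`print(a)` → prints [960, 4, 3, 8, 866]
`print(c)` → prints [960, 4, 3, 8, 866]

Answer:
[960, 4, 3, 8, 866]
[960, 4, 3, 8, 866]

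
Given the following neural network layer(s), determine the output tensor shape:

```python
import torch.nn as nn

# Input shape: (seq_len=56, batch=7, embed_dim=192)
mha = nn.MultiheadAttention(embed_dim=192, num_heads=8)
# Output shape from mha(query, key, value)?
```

Input: (56, 7, 192) -> Output: (56, 7, 192)

Answer: (56, 7, 192)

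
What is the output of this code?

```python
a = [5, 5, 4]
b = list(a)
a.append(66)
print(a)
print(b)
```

Key concept: list() constructor creates copy.
Step by step:
`a = [5, 5, 4]` → a = [5, 5, 4]
`b = list(a)` → b = [5, 5, 4]
`a.append(66)` → a = [5, 5, 4, 66]
`print(a)` → prints [5, 5, 4, 66]
`print(b)` → prints [5, 5, 4]

Answer:
[5, 5, 4, 66]
[5, 5, 4]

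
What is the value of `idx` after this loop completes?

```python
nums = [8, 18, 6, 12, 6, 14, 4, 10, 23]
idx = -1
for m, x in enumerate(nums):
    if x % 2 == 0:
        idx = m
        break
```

First even number index in [8, 18, 6, 12, 6, 14, 4, 10, 23]
`idx` takes the values: -1 → 0

Answer: 0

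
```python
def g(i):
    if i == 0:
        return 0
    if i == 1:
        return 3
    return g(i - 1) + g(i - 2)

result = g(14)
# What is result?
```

Build up from base cases: g(0)=0, g(1)=3, g(2)=3, g(3)=6, g(4)=9, g(5)=15, g(6)=24, ..., g(14)=1131

Answer: 1131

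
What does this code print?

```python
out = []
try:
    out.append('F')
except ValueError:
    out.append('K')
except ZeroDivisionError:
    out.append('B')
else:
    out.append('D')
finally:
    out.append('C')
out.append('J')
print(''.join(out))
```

Execution trace: 'F' (try body, no exception) → 'D' (else) → 'C' (finally) → 'J' (after the try/except). Output: FDCJ

Answer: FDCJ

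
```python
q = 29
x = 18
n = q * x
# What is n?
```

Trace:
`q = 29` → q = 29
`x = 18` → x = 18
`n = q * x` → n = 522
So n = 522

Answer: 522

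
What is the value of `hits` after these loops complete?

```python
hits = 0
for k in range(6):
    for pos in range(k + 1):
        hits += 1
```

Triangle: 1 + 2 + ... + 6
`hits` takes the values: 0 → 1 → 2 → 3 → 4 → 5 → 6 → 7 → 8 → 9 → 10 → 11 → 12 → 13 → 14 → 15 → 16 → 17 → 18 → 19 → 20 → 21

Answer: 21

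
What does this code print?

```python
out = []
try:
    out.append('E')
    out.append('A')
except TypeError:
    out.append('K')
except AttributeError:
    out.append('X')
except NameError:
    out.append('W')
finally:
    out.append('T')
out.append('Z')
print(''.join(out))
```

Execution trace: 'E' (try body) → 'A' (try body, no exception) → 'T' (finally) → 'Z' (after the try/except). Output: EATZ

Answer: EATZ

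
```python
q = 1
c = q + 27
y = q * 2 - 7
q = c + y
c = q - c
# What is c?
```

Trace:
`q = 1` → q = 1
`c = q + 27` → c = 28
`y = q * 2 - 7` → y = -5
`q = c + y` → q = 23
`c = q - c` → c = -5
So c = -5

Answer: -5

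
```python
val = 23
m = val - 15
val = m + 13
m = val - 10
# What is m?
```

Trace:
`val = 23` → val = 23
`m = val - 15` → m = 8
`val = m + 13` → val = 21
`m = val - 10` → m = 11
So m = 11

Answer: 11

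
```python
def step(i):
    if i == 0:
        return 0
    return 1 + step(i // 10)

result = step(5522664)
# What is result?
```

Count of digits of 5522664: 7

Answer: 7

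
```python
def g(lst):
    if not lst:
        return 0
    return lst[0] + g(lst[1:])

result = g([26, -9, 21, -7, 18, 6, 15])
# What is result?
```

26 + (-9) + 21 + (-7) + 18 + 6 + 15 + 0 = 70

Answer: 70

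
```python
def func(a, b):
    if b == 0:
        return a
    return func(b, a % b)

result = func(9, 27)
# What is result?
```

func(9, 27) -> func(27, 9) -> func(9, 0) -> 9

Answer: 9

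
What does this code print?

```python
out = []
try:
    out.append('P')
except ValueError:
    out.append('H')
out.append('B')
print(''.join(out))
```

Execution trace: 'P' (try body, no exception) → 'B' (after the try/except). Output: PB

Answer: PB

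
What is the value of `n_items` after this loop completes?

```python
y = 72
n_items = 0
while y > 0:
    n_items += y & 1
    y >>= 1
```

Count set bits in 72 (binary: 0b1001000)
`n_items` takes the values: 0 → 1 → 2

Answer: 2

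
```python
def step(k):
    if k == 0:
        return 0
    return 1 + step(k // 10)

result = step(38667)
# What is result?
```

Count of digits of 38667: 5

Answer: 5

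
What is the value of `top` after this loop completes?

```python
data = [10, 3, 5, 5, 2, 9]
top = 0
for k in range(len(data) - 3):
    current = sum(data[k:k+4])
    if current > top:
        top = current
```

Max sum of 4-element window in [10, 3, 5, 5, 2, 9]
`top` takes the values: 0 → 23

Answer: 23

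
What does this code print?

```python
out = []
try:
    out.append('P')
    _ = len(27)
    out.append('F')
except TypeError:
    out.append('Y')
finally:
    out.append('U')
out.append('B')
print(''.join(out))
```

Execution trace: 'P' (try body) → 'Y' (except TypeError) → 'U' (finally) → 'B' (after the try/except). Output: PYUB

Answer: PYUB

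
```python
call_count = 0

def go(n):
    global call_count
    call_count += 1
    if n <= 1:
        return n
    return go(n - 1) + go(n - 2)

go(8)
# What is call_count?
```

Calls(n) = 1 + Calls(n-1) + Calls(n-2); Calls(0)=Calls(1)=1. For n=8 this gives 67.

Answer: 67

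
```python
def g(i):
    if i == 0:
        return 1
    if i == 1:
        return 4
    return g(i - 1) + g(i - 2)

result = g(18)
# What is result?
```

Build up from base cases: g(0)=1, g(1)=4, g(2)=5, g(3)=9, g(4)=14, g(5)=23, g(6)=37, ..., g(18)=11933

Answer: 11933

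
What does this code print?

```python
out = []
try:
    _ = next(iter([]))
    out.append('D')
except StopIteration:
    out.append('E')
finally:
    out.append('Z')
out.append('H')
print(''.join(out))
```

Execution trace: 'E' (except StopIteration) → 'Z' (finally) → 'H' (after the try/except). Output: EZH

Answer: EZH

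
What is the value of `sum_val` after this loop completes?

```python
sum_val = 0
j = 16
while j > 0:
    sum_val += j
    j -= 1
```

Sum 16 down to 1
`sum_val` takes the values: 0 → 16 → 31 → 45 → 58 → 70 → 81 → 91 → 100 → 108 → 115 → 121 → 126 → 130 → 133 → 135 → 136

Answer: 136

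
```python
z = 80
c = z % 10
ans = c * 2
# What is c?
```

Trace:
`z = 80` → z = 80
`c = z % 10` → c = 0
`ans = c * 2` → ans = 0
So c = 0

Answer: 0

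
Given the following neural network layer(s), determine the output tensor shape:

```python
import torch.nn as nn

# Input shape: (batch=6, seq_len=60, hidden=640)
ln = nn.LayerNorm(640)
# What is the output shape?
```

Input: (6, 60, 640) -> Output: (6, 60, 640)

Answer: (6, 60, 640)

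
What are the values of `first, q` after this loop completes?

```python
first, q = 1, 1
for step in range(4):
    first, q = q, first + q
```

Fibonacci: after 4 iterations
`first, q` takes the values: (1, 1) → (1, 2) → (2, 3) → (3, 5) → (5, 8)

Answer: 5, 8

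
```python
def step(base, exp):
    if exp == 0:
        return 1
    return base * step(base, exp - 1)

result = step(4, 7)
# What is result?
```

step(4, 7) = 4 * 4 * 4 * 4 * 4 * 4 * 4 = 16384

Answer: 16384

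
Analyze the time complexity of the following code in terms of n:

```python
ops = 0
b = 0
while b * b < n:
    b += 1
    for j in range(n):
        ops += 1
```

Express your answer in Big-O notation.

Each loop level contributes: √n × n. Multiplying the contributions gives O(n√n).

Answer: O(n√n)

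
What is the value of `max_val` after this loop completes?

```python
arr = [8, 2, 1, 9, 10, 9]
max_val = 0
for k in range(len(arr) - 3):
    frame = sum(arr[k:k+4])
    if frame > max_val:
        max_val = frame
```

Max sum of 4-element window in [8, 2, 1, 9, 10, 9]
`max_val` takes the values: 0 → 20 → 22 → 29

Answer: 29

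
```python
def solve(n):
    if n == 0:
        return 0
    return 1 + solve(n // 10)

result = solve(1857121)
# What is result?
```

Count of digits of 1857121: 7

Answer: 7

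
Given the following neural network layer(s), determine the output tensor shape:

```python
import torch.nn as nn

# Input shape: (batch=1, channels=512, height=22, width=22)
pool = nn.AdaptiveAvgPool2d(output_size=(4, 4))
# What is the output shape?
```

Input: (1, 512, 22, 22) -> Output: (1, 512, 4, 4)

Answer: (1, 512, 4, 4)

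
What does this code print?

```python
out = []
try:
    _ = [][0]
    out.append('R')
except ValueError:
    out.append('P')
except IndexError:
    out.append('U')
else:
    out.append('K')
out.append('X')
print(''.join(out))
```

Execution trace: 'U' (except IndexError) → 'X' (after the try/except). Output: UX

Answer: UX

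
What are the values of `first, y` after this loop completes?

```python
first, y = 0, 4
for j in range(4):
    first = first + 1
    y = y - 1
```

first goes 0→4, y goes 4→0
`first, y` takes the values: (0, 4) → (1, 4) → (1, 3) → (2, 3) → (2, 2) → (3, 2) → (3, 1) → (4, 1) → (4, 0)

Answer: 4, 0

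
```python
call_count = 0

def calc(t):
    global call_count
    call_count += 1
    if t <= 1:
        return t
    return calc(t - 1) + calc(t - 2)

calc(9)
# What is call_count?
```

Calls(t) = 1 + Calls(t-1) + Calls(t-2); Calls(0)=Calls(1)=1. For t=9 this gives 109.

Answer: 109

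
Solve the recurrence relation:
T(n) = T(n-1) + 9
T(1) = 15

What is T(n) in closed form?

Unrolling: T(n) = T(1) + 9·(n-1) = 15 + 9(n-1) = 9n + 6.

Answer: T(n) = 9n + 6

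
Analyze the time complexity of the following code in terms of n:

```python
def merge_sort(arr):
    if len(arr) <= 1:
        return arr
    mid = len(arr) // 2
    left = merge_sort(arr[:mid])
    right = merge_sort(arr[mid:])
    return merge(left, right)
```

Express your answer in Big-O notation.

This is Merge sort. Time complexity: O(n log n).

Answer: O(n log n)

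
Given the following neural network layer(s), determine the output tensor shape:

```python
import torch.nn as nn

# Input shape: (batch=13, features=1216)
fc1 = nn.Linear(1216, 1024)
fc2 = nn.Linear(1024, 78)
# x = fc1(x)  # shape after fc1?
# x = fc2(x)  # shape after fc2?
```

Input: (13, 1216) -> after fc1: (13, 1024) -> Output: (13, 78)

Answer: (13, 78)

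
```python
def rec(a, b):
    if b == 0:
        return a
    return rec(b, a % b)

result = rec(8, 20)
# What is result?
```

rec(8, 20) -> rec(20, 8) -> rec(8, 4) -> rec(4, 0) -> 4

Answer: 4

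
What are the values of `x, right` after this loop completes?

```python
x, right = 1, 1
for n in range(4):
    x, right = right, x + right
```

Fibonacci: after 4 iterations
`x, right` takes the values: (1, 1) → (1, 2) → (2, 3) → (3, 5) → (5, 8)

Answer: 5, 8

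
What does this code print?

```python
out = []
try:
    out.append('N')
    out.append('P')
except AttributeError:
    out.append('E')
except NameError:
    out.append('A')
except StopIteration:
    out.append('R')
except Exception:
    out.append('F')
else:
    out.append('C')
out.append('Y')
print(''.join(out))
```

Execution trace: 'N' (try body) → 'P' (try body, no exception) → 'C' (else) → 'Y' (after the try/except). Output: NPCY

Answer: NPCY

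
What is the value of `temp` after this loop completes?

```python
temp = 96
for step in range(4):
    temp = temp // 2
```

Halve 4 times: 96 // 2^4 = 6
`temp` takes the values: 96 → 48 → 24 → 12 → 6

Answer: 6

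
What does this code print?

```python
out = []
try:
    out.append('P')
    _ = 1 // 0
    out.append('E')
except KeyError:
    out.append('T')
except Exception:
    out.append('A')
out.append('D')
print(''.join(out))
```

Execution trace: 'P' (try body) → 'A' (except Exception) → 'D' (after the try/except). Output: PAD

Answer: PAD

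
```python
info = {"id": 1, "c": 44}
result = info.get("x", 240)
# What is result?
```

Trace:
`info = {"id": 1, "c": 44}` → info = {'id': 1, 'c': 44}
`result = info.get("x", 240)` → result = 240
So result = 240

Answer: 240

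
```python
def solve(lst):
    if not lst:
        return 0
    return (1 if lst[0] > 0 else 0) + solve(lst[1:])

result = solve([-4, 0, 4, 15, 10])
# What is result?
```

Count of positive elements in [-4, 0, 4, 15, 10] = 3

Answer: 3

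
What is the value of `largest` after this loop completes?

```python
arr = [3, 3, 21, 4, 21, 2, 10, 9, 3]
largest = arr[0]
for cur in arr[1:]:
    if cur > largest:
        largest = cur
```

Maximum of [3, 3, 21, 4, 21, 2, 10, 9, 3]
`largest` takes the values: 3 → 21

Answer: 21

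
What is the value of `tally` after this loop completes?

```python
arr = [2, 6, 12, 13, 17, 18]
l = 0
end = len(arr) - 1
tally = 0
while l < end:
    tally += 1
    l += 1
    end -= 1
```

Iterations until pointers meet (list length 6)
`tally` takes the values: 0 → 1 → 2 → 3

Answer: 3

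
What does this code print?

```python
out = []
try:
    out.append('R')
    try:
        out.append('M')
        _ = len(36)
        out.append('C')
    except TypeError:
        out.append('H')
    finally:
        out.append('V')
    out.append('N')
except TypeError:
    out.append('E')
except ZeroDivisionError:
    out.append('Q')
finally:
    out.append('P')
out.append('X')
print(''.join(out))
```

Execution trace: 'R' (try body) → 'M' (inner try body) → 'H' (inner except TypeError) → 'V' (inner finally) → 'N' (try body, no exception) → 'P' (finally) → 'X' (after the try/except). Output: RMHVNPX

Answer: RMHVNPX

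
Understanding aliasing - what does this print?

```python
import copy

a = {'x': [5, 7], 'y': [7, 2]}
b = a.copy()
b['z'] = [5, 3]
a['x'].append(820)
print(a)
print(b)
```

Key concept: shallow copy of dict with mutable values.
Step by step:
`a = {'x': [5, 7], 'y': [7, 2]}` → a = {'x': [5, 7], 'y': [7, 2]}
`b = a.copy()` → b = {'x': [5, 7], 'y': [7, 2]}
`b['z'] = [5, 3]` → b = {'x': [5, 7], 'y': [7, 2], 'z': [5, 3]}
`a['x'].append(820)` → a = {'x': [5, 7, 820], 'y': [7, 2]}; b = {'x': [5, 7, 820], 'y': [7, 2], 'z': [5, 3]}
`print(a)` → prints {'x': [5, 7, 820], 'y': [7, 2]}
`print(b)` → prints {'x': [5, 7, 820], 'y': [7, 2], 'z': [5, 3]}

Answer:
{'x': [5, 7, 820], 'y': [7, 2]}
{'x': [5, 7, 820], 'y': [7, 2], 'z': [5, 3]}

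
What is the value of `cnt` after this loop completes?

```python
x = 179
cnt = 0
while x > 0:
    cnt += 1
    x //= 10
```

Count digits by repeated division by 10
`cnt` takes the values: 0 → 1 → 2 → 3

Answer: 3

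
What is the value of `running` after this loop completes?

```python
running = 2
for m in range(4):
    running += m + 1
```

Start at 2, add 1 to 4 = 12
`running` takes the values: 2 → 3 → 5 → 8 → 12

Answer: 12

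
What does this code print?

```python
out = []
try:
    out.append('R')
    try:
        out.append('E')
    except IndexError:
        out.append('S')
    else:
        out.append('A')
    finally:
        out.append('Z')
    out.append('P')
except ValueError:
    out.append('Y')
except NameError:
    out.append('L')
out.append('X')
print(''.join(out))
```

Execution trace: 'R' (try body) → 'E' (inner try body, no exception) → 'A' (inner else) → 'Z' (inner finally) → 'P' (try body, no exception) → 'X' (after the try/except). Output: REAZPX

Answer: REAZPX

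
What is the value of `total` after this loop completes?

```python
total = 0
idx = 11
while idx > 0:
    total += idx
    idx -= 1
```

Sum 11 down to 1
`total` takes the values: 0 → 11 → 21 → 30 → 38 → 45 → 51 → 56 → 60 → 63 → 65 → 66

Answer: 66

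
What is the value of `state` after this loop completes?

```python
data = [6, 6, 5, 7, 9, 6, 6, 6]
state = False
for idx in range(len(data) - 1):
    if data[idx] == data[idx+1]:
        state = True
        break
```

Check consecutive duplicates in [6, 6, 5, 7, 9, 6, 6, 6]
`state` takes the values: False → True

Answer: True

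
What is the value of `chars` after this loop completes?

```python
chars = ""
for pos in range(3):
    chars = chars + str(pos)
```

Concatenate digits 0 to 2
`chars` takes the values: "" → "0" → "01" → "012"

Answer: "012"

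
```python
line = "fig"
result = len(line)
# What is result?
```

Trace:
`line = "fig"` → line = 'fig'
`result = len(line)` → result = 3
So result = 3

Answer: 3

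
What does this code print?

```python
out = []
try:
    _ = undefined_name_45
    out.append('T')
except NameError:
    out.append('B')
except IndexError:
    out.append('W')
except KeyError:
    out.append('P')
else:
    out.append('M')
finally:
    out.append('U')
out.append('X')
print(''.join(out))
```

Execution trace: 'B' (except NameError) → 'U' (finally) → 'X' (after the try/except). Output: BUX

Answer: BUX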